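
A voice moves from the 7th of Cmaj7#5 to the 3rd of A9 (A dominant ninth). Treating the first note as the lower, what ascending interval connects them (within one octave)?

Cmaj7#5 has B as its 7th, and A9 (A dominant ninth) has C# as its 3rd.
B up to C# spans 2 letter names and 2 semitones — a major second.

major second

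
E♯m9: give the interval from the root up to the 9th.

E♯ minor ninth is spelled E♯–G♯–B♯–D♯–F𝄪.
So we need the interval from E♯ up to F𝄪.
Counting 9 letters and 14 half steps from E♯ gives a major ninth.

major ninth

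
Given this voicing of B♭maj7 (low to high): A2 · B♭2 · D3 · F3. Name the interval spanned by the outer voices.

The outer voices are A2 and F3.
6 letter names make it a sixth; at 8 semitones (a half step narrower than major) the quality is minor.

minor 6th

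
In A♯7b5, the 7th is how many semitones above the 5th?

A♯ dominant seventh flat five: A♯ C𝄪 E G♯.
E to G♯ is a major third: 4 semitones.

4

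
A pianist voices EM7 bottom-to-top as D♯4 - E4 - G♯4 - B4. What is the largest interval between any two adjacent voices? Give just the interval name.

Adjacent intervals: D♯4→E4 = minor second; E4→G♯4 = major third; G♯4→B4 = minor third.
The largest is E4 to G♯4, a major third (4 semitones).

major 3rd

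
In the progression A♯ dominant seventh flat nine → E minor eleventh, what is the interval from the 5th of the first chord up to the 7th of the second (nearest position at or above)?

diminished seventh

A♯ dominant seventh flat nine has E♯ as its 5th, and E minor eleventh has D as its 7th.
7 letter names make it a seventh; at 9 semitones (a whole step narrower than major) the quality is diminished.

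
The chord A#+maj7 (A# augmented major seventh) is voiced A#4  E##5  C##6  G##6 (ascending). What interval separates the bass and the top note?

M14

The outer voices are A#4 and G##6.
A# up to G## spans 14 letter names and 23 semitones — a major fourteenth.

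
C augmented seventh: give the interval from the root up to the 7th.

minor seventh

C7#5 is spelled C E G# Bb.
The root is C and the 7th is Bb.
C up to Bb is 10 semitones, a half step narrower than a major seventh, so the interval is minor.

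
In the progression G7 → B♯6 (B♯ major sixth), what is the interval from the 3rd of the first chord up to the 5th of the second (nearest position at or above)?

A5

G7 has B as its 3rd, and B♯6 (B♯ major sixth) has F𝄪 as its 5th.
5 letter names make it a fifth; at 8 semitones (a half step wider than perfect) the quality is augmented.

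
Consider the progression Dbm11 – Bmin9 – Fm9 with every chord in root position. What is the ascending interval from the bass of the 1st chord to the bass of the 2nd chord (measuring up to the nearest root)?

The roots are Db and B.
6 letter names make it a sixth; at 10 semitones (a half step wider than major) the quality is augmented.

augmented sixth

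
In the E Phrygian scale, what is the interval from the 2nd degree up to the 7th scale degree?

major 6th

The scale runs E F G A B C D.
2nd degree = F; scale degree 7 = D.
F up to D spans 6 letter names and 9 semitones — a major sixth.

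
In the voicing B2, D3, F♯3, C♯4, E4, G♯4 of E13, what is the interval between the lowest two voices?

minor third

Those voices are B2 and D3.
3 letter names make it a third; at 3 semitones (a half step narrower than major) the quality is minor.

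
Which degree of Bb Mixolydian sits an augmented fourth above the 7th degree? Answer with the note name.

D

The scale is Bb C D Eb F G Ab.
The 7th degree is Ab; an augmented fourth above that is D — scale degree 3.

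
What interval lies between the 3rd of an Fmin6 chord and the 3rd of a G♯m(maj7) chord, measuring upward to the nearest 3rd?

The 3rd of Fmin6 is A♭; the 3rd of G♯m(maj7) is B.
2 letter names make it a second; at 3 semitones (a half step wider than major) the quality is augmented.

augmented 2nd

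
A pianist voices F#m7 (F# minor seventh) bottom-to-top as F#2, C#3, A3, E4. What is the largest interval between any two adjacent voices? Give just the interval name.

minor sixth

Adjacent intervals: F#2→C#3 = perfect fifth; C#3→A3 = minor sixth; A3→E4 = perfect fifth.
The largest is C#3 to A3, a minor sixth (8 semitones).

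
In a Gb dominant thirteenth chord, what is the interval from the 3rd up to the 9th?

The chord tones of Gb13 (Gb dominant thirteenth) are Gb, Bb, Db, Fb, Ab, Eb.
So we need the interval from Bb up to Ab.
Bb up to Ab is 10 semitones, a half step narrower than a major seventh, so the interval is minor.

minor seventh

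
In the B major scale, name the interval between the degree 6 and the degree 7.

major second

Spelling the B major scale: B C♯ D♯ E F♯ G♯ A♯.
The degree 6 is G♯ and the degree 7 is A♯.
Counting 2 letters and 2 half steps from G♯ gives a major second.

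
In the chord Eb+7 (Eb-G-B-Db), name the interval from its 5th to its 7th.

diminished third

So we need the interval from B up to Db.
From B to Db: 2 semitones over a third = diminished.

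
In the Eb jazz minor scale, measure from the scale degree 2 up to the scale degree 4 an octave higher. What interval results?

Spelling the Eb jazz minor scale: Eb F Gb Ab Bb C D.
That puts F below Ab.
10 letter names make it a tenth; at 15 semitones (a half step narrower than major) the quality is minor.

minor tenth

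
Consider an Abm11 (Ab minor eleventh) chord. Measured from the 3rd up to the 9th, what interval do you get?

The chord tones of Abm11 are Ab, Cb, Eb, Gb, Bb, Db.
So we need the interval from Cb up to Bb.
From Cb to Bb is 11 semitones, exactly the major seventh.

major seventh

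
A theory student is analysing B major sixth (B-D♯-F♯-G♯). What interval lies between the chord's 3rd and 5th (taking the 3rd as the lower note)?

minor third

That puts D♯ below F♯.
3 letter names make it a third; at 3 semitones (a half step narrower than major) the quality is minor.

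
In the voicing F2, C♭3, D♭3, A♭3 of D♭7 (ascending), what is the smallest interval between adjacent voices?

Adjacent intervals: F2→C♭3 = diminished fifth; C♭3→D♭3 = major second; D♭3→A♭3 = perfect fifth.
The smallest is C♭3 to D♭3, a major second (2 semitones).

major second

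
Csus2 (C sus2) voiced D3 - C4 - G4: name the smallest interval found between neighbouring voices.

Adjacent intervals: D3→C4 = minor seventh; C4→G4 = perfect fifth.
The smallest is C4 to G4, a perfect fifth (7 semitones).

perfect 5th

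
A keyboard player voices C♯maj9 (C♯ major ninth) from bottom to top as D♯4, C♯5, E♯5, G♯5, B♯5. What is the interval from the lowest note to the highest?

The outer voices are D♯4 and B♯5.
From D♯ to B♯ is 21 semitones, exactly the major thirteenth.

major 13th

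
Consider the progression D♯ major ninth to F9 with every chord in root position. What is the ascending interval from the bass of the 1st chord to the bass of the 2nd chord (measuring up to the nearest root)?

The roots are D♯ and F.
D♯ up to F is 2 semitones, a whole step narrower than a major third, so the interval is diminished.

d3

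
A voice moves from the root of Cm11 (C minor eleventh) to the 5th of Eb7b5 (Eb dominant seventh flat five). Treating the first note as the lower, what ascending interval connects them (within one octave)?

diminished seventh

Cm11 (C minor eleventh) has C as its root, and Eb7b5 (Eb dominant seventh flat five) has Bbb as its 5th.
7 letter names make it a seventh; at 9 semitones (a whole step narrower than major) the quality is diminished.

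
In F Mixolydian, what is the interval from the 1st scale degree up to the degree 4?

P4

The scale runs F G A Bb C D Eb.
1st scale degree = F; 4th scale degree = Bb.
From F to Bb is 5 semitones, exactly the perfect fourth.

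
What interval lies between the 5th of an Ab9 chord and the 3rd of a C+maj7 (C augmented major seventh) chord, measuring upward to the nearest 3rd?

Ab9 has Eb as its 5th, and C+maj7 (C augmented major seventh) has E as its 3rd.
1 letter names make it a unison; at 1 semitone (a half step wider than perfect) the quality is augmented.

augmented unison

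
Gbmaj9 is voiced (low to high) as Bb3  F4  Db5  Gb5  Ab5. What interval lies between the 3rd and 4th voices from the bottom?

Those voices are Db5 and Gb5.
Counting 4 letters and 5 half steps from Db gives a perfect fourth.

perfect 4th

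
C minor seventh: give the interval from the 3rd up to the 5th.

C minor seventh: C–Eb–G–Bb.
That puts Eb below G.
Eb up to G spans 3 letter names and 4 semitones — a major third.

major third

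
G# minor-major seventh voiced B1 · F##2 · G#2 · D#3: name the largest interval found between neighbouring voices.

augmented fifth

Adjacent intervals: B1→F##2 = augmented fifth; F##2→G#2 = minor second; G#2→D#3 = perfect fifth.
The largest is B1 to F##2, an augmented fifth (8 semitones).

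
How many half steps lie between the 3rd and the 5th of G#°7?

Spelling the chord: G# B D F.
B to D is a minor third: 3 semitones.

3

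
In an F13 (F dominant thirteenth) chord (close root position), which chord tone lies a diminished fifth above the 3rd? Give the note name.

Spelling the chord: F A C E♭ G D.
The 3rd is A. A diminished fifth above A is E♭.
E♭ is the chord's 7th.

Eb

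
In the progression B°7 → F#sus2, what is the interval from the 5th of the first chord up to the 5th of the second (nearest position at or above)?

The 5th of B°7 is F; the 5th of F#sus2 is C#.
F up to C# is 8 semitones, a half step wider than a perfect fifth, so the interval is augmented.

augmented fifth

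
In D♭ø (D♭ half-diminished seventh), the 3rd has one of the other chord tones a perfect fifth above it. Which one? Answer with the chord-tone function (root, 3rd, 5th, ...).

7th

The chord tones of D♭ø (D♭ half-diminished seventh) are D♭–F♭–A𝄫–C♭.
The 3rd is F♭. A perfect fifth above F♭ is C♭.
C♭ is the chord's 7th.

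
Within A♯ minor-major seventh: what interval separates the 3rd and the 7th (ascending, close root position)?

A5

A♯mM7: A♯, C♯, E♯, G𝄪.
That puts C♯ below G𝄪.
C♯ up to G𝄪 is 8 semitones, a half step wider than a perfect fifth, so the interval is augmented.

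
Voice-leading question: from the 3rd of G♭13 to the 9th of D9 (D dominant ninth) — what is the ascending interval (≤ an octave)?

G♭13 has B♭ as its 3rd, and D9 (D dominant ninth) has E as its 9th.
B♭ up to E is 6 semitones, a half step wider than a perfect fourth, so the interval is augmented.

augmented 4th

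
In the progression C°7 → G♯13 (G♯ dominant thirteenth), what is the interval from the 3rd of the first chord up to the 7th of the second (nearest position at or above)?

C°7 has E♭ as its 3rd, and G♯13 (G♯ dominant thirteenth) has F♯ as its 7th.
From E♭ to F♯: 3 semitones over a second = augmented.

augmented 2nd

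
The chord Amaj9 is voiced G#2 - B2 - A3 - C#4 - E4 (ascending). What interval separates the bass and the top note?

minor thirteenth

The outer voices are G#2 and E4.
G# up to E is 20 semitones, a half step narrower than a major thirteenth, so the interval is minor.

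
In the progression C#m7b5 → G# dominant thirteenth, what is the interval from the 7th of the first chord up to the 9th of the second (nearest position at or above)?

major seventh

C#m7b5 has B as its 7th, and G# dominant thirteenth has A# as its 9th.
Counting 7 letters and 11 half steps from B gives a major seventh.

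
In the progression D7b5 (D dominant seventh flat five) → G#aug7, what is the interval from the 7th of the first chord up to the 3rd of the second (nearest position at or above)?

The 7th of D7b5 (D dominant seventh flat five) is C; the 3rd of G#aug7 is B#.
C up to B# is 12 semitones, a half step wider than a major seventh, so the interval is augmented.

A7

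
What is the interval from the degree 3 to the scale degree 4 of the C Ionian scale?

The scale runs C D E F G A B.
The degree 3 is E and the 4th scale degree is F.
From E to F: 1 semitone over a second = minor.

minor second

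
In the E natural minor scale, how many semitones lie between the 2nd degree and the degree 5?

The scale is E F♯ G A B C D.
F♯ up to B is a perfect fourth — 5 semitones.

5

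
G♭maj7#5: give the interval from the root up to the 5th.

G♭+maj7: G♭ B♭ D F.
The root is G♭ and the 5th is D.
G♭ up to D is 8 semitones, a half step wider than a perfect fifth, so the interval is augmented.

A5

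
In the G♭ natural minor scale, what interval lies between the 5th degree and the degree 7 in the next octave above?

Spelling the G♭ natural minor scale: G♭ A♭ B𝄫 C♭ D♭ E𝄫 F♭.
That puts D♭ below F♭.
D♭ up to F♭ is 15 semitones, a half step narrower than a major tenth, so the interval is minor.

minor 10th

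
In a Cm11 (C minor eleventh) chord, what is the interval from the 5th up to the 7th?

The chord tones of Cm11 are C E♭ G B♭ D F.
5th = G; 7th = B♭.
3 letter names make it a third; at 3 semitones (a half step narrower than major) the quality is minor.

minor third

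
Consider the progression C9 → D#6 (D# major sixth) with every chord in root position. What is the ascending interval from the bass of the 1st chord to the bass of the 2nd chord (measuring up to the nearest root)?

A2

The roots are C and D#.
C up to D# is 3 semitones, a half step wider than a major second, so the interval is augmented.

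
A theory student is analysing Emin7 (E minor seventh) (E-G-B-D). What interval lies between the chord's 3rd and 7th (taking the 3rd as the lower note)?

So we need the interval from G up to D.
From G to D is 7 semitones, exactly the perfect fifth.

perfect fifth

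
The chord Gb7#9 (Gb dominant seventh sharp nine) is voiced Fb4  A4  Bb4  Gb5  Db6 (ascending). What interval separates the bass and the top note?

major thirteenth

The outer voices are Fb4 and Db6.
Counting 13 letters and 21 half steps from Fb gives a major thirteenth.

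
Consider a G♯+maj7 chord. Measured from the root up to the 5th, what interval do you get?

augmented fifth

G♯ augmented major seventh is spelled G♯ B♯ D𝄪 F𝄪.
So we need the interval from G♯ up to D𝄪.
From G♯ to D𝄪: 8 semitones over a fifth = augmented.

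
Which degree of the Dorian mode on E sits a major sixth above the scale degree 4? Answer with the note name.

The scale is E F# G A B C# D.
The scale degree 4 is A; a major sixth above that is F# — scale degree 2.

F#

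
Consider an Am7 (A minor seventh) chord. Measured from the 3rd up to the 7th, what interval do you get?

perfect fifth

A minor seventh: A C E G.
3rd = C; 7th = G.
Counting 5 letters and 7 half steps from C gives a perfect fifth.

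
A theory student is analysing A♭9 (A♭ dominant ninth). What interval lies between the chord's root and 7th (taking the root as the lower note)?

A♭9 is spelled A♭, C, E♭, G♭, B♭.
So we need the interval from A♭ up to G♭.
A♭ up to G♭ is 10 semitones, a half step narrower than a major seventh, so the interval is minor.

minor seventh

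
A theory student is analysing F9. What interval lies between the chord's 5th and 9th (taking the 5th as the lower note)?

F9 (F dominant ninth) is spelled F, A, C, Eb, G.
That puts C below G.
C up to G spans 5 letter names and 7 semitones — a perfect fifth.

perfect fifth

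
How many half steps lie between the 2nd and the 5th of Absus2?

Absus2 (Ab sus2): Ab–Bb–Eb.
Bb to Eb is a perfect fourth: 5 semitones.

5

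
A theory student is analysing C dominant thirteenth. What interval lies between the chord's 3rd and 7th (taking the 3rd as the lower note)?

diminished fifth

The chord tones of C13 (C dominant thirteenth) are C E G B♭ D A.
So we need the interval from E up to B♭.
E up to B♭ is 6 semitones, a half step narrower than a perfect fifth, so the interval is diminished.
This 3–7 tritone is the characteristic tension at the heart of the dominant sound.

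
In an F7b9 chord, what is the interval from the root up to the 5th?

perfect fifth

F7b9: F, A, C, Eb, Gb.
So we need the interval from F up to C.
Counting 5 letters and 7 half steps from F gives a perfect fifth.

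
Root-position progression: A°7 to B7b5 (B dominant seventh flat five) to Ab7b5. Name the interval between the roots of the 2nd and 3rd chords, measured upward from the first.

diminished seventh

The roots are B and Ab.
7 letter names make it a seventh; at 9 semitones (a whole step narrower than major) the quality is diminished.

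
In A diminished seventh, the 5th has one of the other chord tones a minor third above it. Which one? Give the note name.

A diminished seventh is spelled A–C–E♭–G♭.
The 5th is E♭. A minor third above E♭ is G♭.
G♭ is the chord's 7th.

Gb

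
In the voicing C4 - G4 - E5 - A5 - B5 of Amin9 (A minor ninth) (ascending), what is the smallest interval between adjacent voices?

Adjacent intervals: C4→G4 = perfect fifth; G4→E5 = major sixth; E5→A5 = perfect fourth; A5→B5 = major second.
The smallest is A5 to B5, a major second (2 semitones).

major second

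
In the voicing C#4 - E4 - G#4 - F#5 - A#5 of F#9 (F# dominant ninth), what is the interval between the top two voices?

major 3rd

Those voices are F#5 and A#5.
F# up to A# spans 3 letter names and 4 semitones — a major third.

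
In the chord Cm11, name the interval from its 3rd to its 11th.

C minor eleventh is spelled C-Eb-G-Bb-D-F.
So we need the interval from Eb up to F.
Eb up to F spans 9 letter names and 14 semitones — a major ninth.

M9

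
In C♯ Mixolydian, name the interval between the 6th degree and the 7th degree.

The scale runs C♯ D♯ E♯ F♯ G♯ A♯ B.
6th degree = A♯; degree 7 = B.
2 letter names make it a second; at 1 semitone (a half step narrower than major) the quality is minor.

minor second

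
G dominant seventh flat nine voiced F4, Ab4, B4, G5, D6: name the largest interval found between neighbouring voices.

minor 6th

Adjacent intervals: F4→Ab4 = minor third; Ab4→B4 = augmented second; B4→G5 = minor sixth; G5→D6 = perfect fifth.
The largest is B4 to G5, a minor sixth (8 semitones).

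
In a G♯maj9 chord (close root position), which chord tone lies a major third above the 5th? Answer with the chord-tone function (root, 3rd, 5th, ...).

Spelling the chord: G♯ B♯ D♯ F𝄪 A♯.
The 5th is D♯. A major third above D♯ is F𝄪.
F𝄪 is the chord's 7th.

7th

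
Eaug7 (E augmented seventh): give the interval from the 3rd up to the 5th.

major third

Eaug7: E–G#–B#–D.
3rd = G#; 5th = B#.
Counting 3 letters and 4 half steps from G# gives a major third.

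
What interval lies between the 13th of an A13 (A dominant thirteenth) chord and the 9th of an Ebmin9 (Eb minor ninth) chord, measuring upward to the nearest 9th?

A13 (A dominant thirteenth) has F# as its 13th, and Ebmin9 (Eb minor ninth) has F as its 9th.
From F# to F: 11 semitones over an octave = diminished.

diminished octave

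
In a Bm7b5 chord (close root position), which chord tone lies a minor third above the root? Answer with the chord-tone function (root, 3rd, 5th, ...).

B half-diminished seventh is spelled B–D–F–A.
The root is B. A minor third above B is D.
D is the chord's 3rd.

3rd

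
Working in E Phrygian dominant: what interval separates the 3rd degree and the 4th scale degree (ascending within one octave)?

minor second

Spelling E Phrygian dominant: E F G# A B C D.
That puts G# below A.
2 letter names make it a second; at 1 semitone (a half step narrower than major) the quality is minor.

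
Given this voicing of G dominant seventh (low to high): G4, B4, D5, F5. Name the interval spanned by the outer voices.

The outer voices are G4 and F5.
G up to F is 10 semitones, a half step narrower than a major seventh, so the interval is minor.

minor seventh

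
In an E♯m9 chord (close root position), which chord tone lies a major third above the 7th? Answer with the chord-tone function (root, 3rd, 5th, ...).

9th

The chord tones of E♯ minor ninth are E♯-G♯-B♯-D♯-F𝄪.
The 7th is D♯. A major third above D♯ is F𝄪.
F𝄪 is the chord's 9th.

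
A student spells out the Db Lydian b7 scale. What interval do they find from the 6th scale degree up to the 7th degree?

Spelling the Db Lydian b7 scale: Db Eb F G Ab Bb Cb.
That puts Bb below Cb.
From Bb to Cb: 1 semitone over a second = minor.

m2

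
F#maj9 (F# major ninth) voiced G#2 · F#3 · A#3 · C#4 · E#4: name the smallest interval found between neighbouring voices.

minor third

Adjacent intervals: G#2→F#3 = minor seventh; F#3→A#3 = major third; A#3→C#4 = minor third; C#4→E#4 = major third.
The smallest is A#3 to C#4, a minor third (3 semitones).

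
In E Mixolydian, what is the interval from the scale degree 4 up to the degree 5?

E mixolydian: E F♯ G♯ A B C♯ D.
The scale degree 4 is A and the 5th degree is B.
A up to B spans 2 letter names and 2 semitones — a major second.

M2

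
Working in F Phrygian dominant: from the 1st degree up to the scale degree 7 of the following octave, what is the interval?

F phrygian dominant: F G♭ A B♭ C D♭ E♭.
The 1st degree is F and the scale degree 7 (up an octave) is E♭.
14 letter names make it a fourteenth; at 22 semitones (a half step narrower than major) the quality is minor.

minor 14th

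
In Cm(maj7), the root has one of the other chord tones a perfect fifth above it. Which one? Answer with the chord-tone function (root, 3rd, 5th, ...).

5th

C minor-major seventh is spelled C, E♭, G, B.
The root is C. A perfect fifth above C is G.
G is the chord's 5th.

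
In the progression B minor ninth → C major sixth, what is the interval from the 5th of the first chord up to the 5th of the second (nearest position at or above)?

minor 2nd

The 5th of B minor ninth is F#; the 5th of C major sixth is G.
From F# to G: 1 semitone over a second = minor.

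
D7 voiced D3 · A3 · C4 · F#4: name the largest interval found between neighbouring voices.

P5

Adjacent intervals: D3→A3 = perfect fifth; A3→C4 = minor third; C4→F#4 = augmented fourth.
The largest is D3 to A3, a perfect fifth (7 semitones).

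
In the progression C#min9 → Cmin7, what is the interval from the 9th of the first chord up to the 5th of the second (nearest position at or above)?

C#min9 has D# as its 9th, and Cmin7 has G as its 5th.
D# up to G is 4 semitones, a half step narrower than a perfect fourth, so the interval is diminished.

diminished fourth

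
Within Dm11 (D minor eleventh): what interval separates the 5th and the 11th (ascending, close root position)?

minor seventh

D minor eleventh is spelled D-F-A-C-E-G.
That puts A below G.
From A to G: 10 semitones over a seventh = minor.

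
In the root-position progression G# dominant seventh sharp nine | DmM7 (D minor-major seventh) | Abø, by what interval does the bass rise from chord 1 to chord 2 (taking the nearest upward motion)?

diminished fifth

The roots are G# and D.
G# up to D is 6 semitones, a half step narrower than a perfect fifth, so the interval is diminished.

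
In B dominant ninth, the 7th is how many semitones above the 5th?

3

The chord tones of B9 are B–D#–F#–A–C#.
F# to A is a minor third: 3 semitones.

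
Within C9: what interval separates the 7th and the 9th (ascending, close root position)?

M3

Spelling the chord: C–E–G–Bb–D.
So we need the interval from Bb up to D.
From Bb to D is 4 semitones, exactly the major third.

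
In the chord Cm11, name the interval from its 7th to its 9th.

Spelling the chord: C E♭ G B♭ D F.
So we need the interval from B♭ up to D.
From B♭ to D is 4 semitones, exactly the major third.

major third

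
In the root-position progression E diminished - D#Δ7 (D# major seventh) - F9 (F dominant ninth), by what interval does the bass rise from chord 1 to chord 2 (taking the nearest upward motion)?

The roots are E and D#.
Counting 7 letters and 11 half steps from E gives a major seventh.

major seventh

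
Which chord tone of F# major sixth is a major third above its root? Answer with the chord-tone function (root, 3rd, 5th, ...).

F#6: F#, A#, C#, D#.
The root is F#. A major third above F# is A#.
A# is the chord's 3rd.

3rd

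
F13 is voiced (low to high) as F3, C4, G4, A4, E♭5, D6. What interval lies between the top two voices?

Those voices are E♭5 and D6.
From E♭ to D is 11 semitones, exactly the major seventh.

major 7th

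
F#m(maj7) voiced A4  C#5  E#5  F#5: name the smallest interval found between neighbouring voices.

Adjacent intervals: A4→C#5 = major third; C#5→E#5 = major third; E#5→F#5 = minor second.
The smallest is E#5 to F#5, a minor second (1 semitone).

minor second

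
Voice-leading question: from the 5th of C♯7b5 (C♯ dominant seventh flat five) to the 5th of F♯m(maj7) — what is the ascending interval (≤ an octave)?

The 5th of C♯7b5 (C♯ dominant seventh flat five) is G; the 5th of F♯m(maj7) is C♯.
4 letter names make it a fourth; at 6 semitones (a half step wider than perfect) the quality is augmented.

augmented 4th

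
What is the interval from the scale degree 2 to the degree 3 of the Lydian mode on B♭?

major 2nd

The scale runs B♭ C D E F G A.
The scale degree 2 is C and the 3rd degree is D.
From C to D is 2 semitones, exactly the major second.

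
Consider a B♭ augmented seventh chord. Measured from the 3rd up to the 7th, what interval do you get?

The chord tones of B♭ augmented seventh are B♭-D-F♯-A♭.
That puts D below A♭.
D up to A♭ is 6 semitones, a half step narrower than a perfect fifth, so the interval is diminished.
That tritone between 3rd and 7th is what gives the dominant seventh its pull toward resolution.

diminished fifth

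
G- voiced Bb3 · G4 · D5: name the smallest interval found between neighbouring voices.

perfect 5th

Adjacent intervals: Bb3→G4 = major sixth; G4→D5 = perfect fifth.
The smallest is G4 to D5, a perfect fifth (7 semitones).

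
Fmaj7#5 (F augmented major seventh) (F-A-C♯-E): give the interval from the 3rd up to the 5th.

The 3rd is A and the 5th is C♯.
A up to C♯ spans 3 letter names and 4 semitones — a major third.

major third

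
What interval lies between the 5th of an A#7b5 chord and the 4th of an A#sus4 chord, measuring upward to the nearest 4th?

major seventh

A#7b5 has E as its 5th, and A#sus4 has D# as its 4th.
Counting 7 letters and 11 half steps from E gives a major seventh.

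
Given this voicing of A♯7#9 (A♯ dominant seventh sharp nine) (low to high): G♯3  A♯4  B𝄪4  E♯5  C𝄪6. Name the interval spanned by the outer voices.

augmented 18th

The outer voices are G♯3 and C𝄪6.
18 letter names make it a 18th; at 30 semitones (a half step wider than perfect) the quality is augmented.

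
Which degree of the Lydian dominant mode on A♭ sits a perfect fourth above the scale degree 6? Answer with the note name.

Bb

The scale is A♭ B♭ C D E♭ F G♭.
The scale degree 6 is F; a perfect fourth above that is B♭ — scale degree 2.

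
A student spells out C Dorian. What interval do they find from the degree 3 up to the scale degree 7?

perfect fifth

C dorian: C D Eb F G A Bb.
That puts Eb below Bb.
Counting 5 letters and 7 half steps from Eb gives a perfect fifth.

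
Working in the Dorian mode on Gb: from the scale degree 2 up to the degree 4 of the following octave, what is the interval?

minor tenth

Gb dorian: Gb Ab Bbb Cb Db Eb Fb.
The scale degree 2 is Ab and the 4th scale degree (up an octave) is Cb.
Ab up to Cb is 15 semitones, a half step narrower than a major tenth, so the interval is minor.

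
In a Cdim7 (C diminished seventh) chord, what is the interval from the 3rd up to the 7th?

C diminished seventh: C-Eb-Gb-Bbb.
That puts Eb below Bbb.
Eb up to Bbb is 6 semitones, a half step narrower than a perfect fifth, so the interval is diminished.

diminished 5th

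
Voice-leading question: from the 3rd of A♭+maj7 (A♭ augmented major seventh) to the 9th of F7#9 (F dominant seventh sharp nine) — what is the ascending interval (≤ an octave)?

augmented fifth

A♭+maj7 (A♭ augmented major seventh) has C as its 3rd, and F7#9 (F dominant seventh sharp nine) has G♯ as its 9th.
C up to G♯ is 8 semitones, a half step wider than a perfect fifth, so the interval is augmented.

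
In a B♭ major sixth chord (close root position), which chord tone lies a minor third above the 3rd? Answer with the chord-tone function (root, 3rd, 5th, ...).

Spelling the chord: B♭, D, F, G.
The 3rd is D. A minor third above D is F.
F is the chord's 5th.

5th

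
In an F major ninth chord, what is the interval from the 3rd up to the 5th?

minor 3rd

The chord tones of Fmaj9 are F-A-C-E-G.
That puts A below C.
A up to C is 3 semitones, a half step narrower than a major third, so the interval is minor.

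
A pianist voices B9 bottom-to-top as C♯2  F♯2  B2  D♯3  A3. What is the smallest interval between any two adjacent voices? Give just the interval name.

M3

Adjacent intervals: C♯2→F♯2 = perfect fourth; F♯2→B2 = perfect fourth; B2→D♯3 = major third; D♯3→A3 = diminished fifth.
The smallest is B2 to D♯3, a major third (4 semitones).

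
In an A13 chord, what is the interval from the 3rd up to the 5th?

minor third

The chord tones of A13 (A dominant thirteenth) are A-C#-E-G-B-F#.
So we need the interval from C# up to E.
3 letter names make it a third; at 3 semitones (a half step narrower than major) the quality is minor.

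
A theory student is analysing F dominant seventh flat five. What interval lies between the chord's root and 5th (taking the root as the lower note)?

The chord tones of F7b5 are F A Cb Eb.
That puts F below Cb.
F up to Cb is 6 semitones, a half step narrower than a perfect fifth, so the interval is diminished.

d5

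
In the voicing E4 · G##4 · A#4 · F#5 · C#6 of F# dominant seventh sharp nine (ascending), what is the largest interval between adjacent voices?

minor sixth

Adjacent intervals: E4→G##4 = augmented third; G##4→A#4 = minor second; A#4→F#5 = minor sixth; F#5→C#6 = perfect fifth.
The largest is A#4 to F#5, a minor sixth (8 semitones).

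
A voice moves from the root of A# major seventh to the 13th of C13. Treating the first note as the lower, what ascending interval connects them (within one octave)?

diminished octave

A# major seventh has A# as its root, and C13 has A as its 13th.
A# up to A is 11 semitones, a half step narrower than a perfect octave, so the interval is diminished.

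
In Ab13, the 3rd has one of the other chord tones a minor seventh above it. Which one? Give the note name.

Bb

The chord tones of Ab13 are Ab, C, Eb, Gb, Bb, F.
The 3rd is C. A minor seventh above C is Bb.
Bb is the chord's 9th.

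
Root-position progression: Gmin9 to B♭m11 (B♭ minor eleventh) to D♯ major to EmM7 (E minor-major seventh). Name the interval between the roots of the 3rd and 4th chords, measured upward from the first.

The roots are D♯ and E.
2 letter names make it a second; at 1 semitone (a half step narrower than major) the quality is minor.

minor second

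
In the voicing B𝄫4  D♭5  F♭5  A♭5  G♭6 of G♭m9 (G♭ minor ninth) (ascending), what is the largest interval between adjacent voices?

minor seventh

Adjacent intervals: B𝄫4→D♭5 = major third; D♭5→F♭5 = minor third; F♭5→A♭5 = major third; A♭5→G♭6 = minor seventh.
The largest is A♭5 to G♭6, a minor seventh (10 semitones).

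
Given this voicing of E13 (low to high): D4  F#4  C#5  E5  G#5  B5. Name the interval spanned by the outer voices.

The outer voices are D4 and B5.
Counting 13 letters and 21 half steps from D gives a major thirteenth.

major 13th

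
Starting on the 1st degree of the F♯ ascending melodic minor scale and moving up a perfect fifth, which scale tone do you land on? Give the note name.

C#

The scale is F♯ G♯ A B C♯ D♯ E♯.
The 1st degree is F♯; a perfect fifth above that is C♯ — scale degree 5.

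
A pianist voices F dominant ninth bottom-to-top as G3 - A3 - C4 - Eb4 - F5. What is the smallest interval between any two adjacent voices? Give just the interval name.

M2

Adjacent intervals: G3→A3 = major second; A3→C4 = minor third; C4→Eb4 = minor third; Eb4→F5 = major ninth.
The smallest is G3 to A3, a major second (2 semitones).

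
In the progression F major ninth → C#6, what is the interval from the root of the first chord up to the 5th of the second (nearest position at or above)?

augmented second

The root of F major ninth is F; the 5th of C#6 is G#.
2 letter names make it a second; at 3 semitones (a half step wider than major) the quality is augmented.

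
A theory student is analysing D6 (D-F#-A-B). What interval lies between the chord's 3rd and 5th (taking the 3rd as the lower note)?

The 3rd is F# and the 5th is A.
From F# to A: 3 semitones over a third = minor.

minor third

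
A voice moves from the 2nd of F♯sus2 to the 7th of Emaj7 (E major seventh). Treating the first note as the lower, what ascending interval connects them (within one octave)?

perfect fifth

The 2nd of F♯sus2 is G♯; the 7th of Emaj7 (E major seventh) is D♯.
Counting 5 letters and 7 half steps from G♯ gives a perfect fifth.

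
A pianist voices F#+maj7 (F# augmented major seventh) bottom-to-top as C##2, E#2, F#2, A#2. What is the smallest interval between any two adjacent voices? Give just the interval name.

Adjacent intervals: C##2→E#2 = minor third; E#2→F#2 = minor second; F#2→A#2 = major third.
The smallest is E#2 to F#2, a minor second (1 semitone).

m2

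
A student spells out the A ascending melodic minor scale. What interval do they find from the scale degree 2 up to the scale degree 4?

minor 3rd

The scale runs A B C D E F♯ G♯.
That puts B below D.
From B to D: 3 semitones over a third = minor.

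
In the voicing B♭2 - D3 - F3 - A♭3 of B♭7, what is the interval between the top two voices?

minor third

Those voices are F3 and A♭3.
F up to A♭ is 3 semitones, a half step narrower than a major third, so the interval is minor.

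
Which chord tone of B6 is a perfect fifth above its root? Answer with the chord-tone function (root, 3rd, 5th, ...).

B6 (B major sixth) is spelled B-D♯-F♯-G♯.
The root is B. A perfect fifth above B is F♯.
F♯ is the chord's 5th.

5th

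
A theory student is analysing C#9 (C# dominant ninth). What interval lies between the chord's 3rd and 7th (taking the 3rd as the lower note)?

The chord tones of C# dominant ninth are C#, E#, G#, B, D#.
The 3rd is E# and the 7th is B.
From E# to B: 6 semitones over a fifth = diminished.

diminished fifth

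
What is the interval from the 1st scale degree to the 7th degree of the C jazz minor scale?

C melodic minor: C D E♭ F G A B.
1st scale degree = C; scale degree 7 = B.
Counting 7 letters and 11 half steps from C gives a major seventh.

major 7th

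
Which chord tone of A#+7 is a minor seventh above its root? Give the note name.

Spelling the chord: A#-C##-E##-G#.
The root is A#. A minor seventh above A# is G#.
G# is the chord's 7th.

G#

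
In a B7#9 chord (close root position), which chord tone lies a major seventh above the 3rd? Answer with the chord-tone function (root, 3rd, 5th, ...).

9th

Spelling the chord: B–D#–F#–A–C##.
The 3rd is D#. A major seventh above D# is C##.
C## is the chord's 9th.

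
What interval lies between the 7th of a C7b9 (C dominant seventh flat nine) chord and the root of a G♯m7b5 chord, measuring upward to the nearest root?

augmented sixth

The 7th of C7b9 (C dominant seventh flat nine) is B♭; the root of G♯m7b5 is G♯.
6 letter names make it a sixth; at 10 semitones (a half step wider than major) the quality is augmented.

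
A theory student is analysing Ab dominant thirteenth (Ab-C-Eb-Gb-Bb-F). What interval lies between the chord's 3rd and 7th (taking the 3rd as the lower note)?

diminished fifth

So we need the interval from C up to Gb.
5 letter names make it a fifth; at 6 semitones (a half step narrower than perfect) the quality is diminished.
This 3–7 tritone is the characteristic tension at the heart of the dominant sound.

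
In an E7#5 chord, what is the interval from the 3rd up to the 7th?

Eaug7 is spelled E–G♯–B♯–D.
So we need the interval from G♯ up to D.
5 letter names make it a fifth; at 6 semitones (a half step narrower than perfect) the quality is diminished.

diminished fifth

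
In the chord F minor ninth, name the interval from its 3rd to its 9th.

major 7th

Spelling the chord: F Ab C Eb G.
The 3rd is Ab and the 9th is G.
Ab up to G spans 7 letter names and 11 semitones — a major seventh.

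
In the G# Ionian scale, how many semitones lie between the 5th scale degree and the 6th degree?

The scale is G# A# B# C# D# E# F##.
D# up to E# is a major second — 2 semitones.

2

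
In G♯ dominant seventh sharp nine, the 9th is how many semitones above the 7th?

The chord tones of G♯7#9 are G♯-B♯-D♯-F♯-A𝄪.
F♯ to A𝄪 is an augmented third: 5 semitones.

5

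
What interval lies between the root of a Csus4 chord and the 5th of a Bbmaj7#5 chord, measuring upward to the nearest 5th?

The root of Csus4 is C; the 5th of Bbmaj7#5 is F#.
From C to F#: 6 semitones over a fourth = augmented.

augmented fourth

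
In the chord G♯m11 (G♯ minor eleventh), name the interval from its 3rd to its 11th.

G♯m11 (G♯ minor eleventh): G♯-B-D♯-F♯-A♯-C♯.
The 3rd is B and the 11th is C♯.
From B to C♯ is 14 semitones, exactly the major ninth.

major ninth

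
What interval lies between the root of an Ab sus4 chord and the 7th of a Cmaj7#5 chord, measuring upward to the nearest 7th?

augmented 2nd

The root of Ab sus4 is Ab; the 7th of Cmaj7#5 is B.
From Ab to B: 3 semitones over a second = augmented.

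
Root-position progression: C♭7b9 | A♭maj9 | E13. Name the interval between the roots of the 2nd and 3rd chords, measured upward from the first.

The roots are A♭ and E.
From A♭ to E: 8 semitones over a fifth = augmented.

augmented fifth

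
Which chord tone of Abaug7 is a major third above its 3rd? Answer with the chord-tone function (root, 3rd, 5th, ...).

Ab7#5 is spelled Ab, C, E, Gb.
The 3rd is C. A major third above C is E.
E is the chord's 5th.

5th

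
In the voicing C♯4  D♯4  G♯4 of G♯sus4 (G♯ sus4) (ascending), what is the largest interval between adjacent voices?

Adjacent intervals: C♯4→D♯4 = major second; D♯4→G♯4 = perfect fourth.
The largest is D♯4 to G♯4, a perfect fourth (5 semitones).

perfect 4th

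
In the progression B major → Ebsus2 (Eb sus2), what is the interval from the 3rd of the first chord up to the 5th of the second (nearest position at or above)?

diminished 6th

B major has D# as its 3rd, and Ebsus2 (Eb sus2) has Bb as its 5th.
From D# to Bb: 7 semitones over a sixth = diminished.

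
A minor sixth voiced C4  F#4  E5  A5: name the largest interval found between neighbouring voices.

minor 7th

Adjacent intervals: C4→F#4 = augmented fourth; F#4→E5 = minor seventh; E5→A5 = perfect fourth.
The largest is F#4 to E5, a minor seventh (10 semitones).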